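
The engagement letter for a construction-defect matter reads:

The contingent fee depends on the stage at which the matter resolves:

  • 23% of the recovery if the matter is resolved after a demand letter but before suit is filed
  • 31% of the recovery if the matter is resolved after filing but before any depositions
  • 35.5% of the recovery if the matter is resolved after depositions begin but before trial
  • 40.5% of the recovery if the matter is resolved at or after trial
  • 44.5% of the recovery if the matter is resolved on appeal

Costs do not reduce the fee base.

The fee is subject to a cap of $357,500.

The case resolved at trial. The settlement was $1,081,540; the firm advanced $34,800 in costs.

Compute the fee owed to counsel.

$357,500.00

Fee base is the gross recovery, $1,081,540; costs are reimbursed separately.
The matter resolved at trial, so the 40.5% rate applies.
$1,081,540 × 40.5% = $438,023.70
$438,023.70 exceeds the $357,500 cap, so the fee is capped at $357,500.00.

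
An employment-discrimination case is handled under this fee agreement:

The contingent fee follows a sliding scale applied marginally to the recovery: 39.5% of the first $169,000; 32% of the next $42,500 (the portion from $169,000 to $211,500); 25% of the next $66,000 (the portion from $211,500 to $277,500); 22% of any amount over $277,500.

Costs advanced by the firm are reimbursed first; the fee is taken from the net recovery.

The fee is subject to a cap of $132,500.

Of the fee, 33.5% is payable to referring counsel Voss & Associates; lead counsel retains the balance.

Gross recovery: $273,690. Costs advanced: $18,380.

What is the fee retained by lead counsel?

Fee base (net of costs): $273,690 − $18,380 = $255,310
First $169,000 at 39.5% = $66,755.00
Next $42,500 at 32% = $13,600.00
Remaining $43,810 at 25% = $10,952.50
Fee: $66,755.00 + $13,600.00 + $10,952.50 = $91,307.50
$91,307.50 is under the $132,500 cap.
Referral share: 33.5% of $91,307.50 = $30,588.01; lead counsel retains $91,307.50 − $30,588.01 = $60,719.49.

$60,719.49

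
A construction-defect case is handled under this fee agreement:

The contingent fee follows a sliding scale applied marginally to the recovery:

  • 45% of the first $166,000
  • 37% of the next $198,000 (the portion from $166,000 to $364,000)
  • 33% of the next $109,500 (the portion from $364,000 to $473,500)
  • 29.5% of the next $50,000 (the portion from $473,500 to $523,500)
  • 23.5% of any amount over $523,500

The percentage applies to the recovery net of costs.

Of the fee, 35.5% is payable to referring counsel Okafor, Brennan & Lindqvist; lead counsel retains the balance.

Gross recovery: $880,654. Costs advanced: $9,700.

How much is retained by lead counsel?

Fee base (net of costs): $880,654 − $9,700 = $870,954
First $166,000 at 45% = $74,700.00
Next $198,000 at 37% = $73,260.00
Next $109,500 at 33% = $36,135.00
Next $50,000 at 29.5% = $14,750.00
Remaining $347,454 at 23.5% = $81,651.69
Fee: $74,700.00 + $73,260.00 + $36,135.00 + $14,750.00 + $81,651.69 = $280,496.69
Referral share: 35.5% of $280,496.69 = $99,576.32; lead counsel retains $280,496.69 − $99,576.32 = $180,920.37.

$180,920.37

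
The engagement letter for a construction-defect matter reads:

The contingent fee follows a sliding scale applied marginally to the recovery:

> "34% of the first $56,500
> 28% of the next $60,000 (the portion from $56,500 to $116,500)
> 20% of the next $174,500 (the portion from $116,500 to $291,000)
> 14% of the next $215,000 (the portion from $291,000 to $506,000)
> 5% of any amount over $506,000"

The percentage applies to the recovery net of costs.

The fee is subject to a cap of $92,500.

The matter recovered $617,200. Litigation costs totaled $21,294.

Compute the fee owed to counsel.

$92,500.00

Fee base (net of costs): $617,200 − $21,294 = $595,906
First $56,500 at 34% = $19,210.00
Next $60,000 at 28% = $16,800.00
Next $174,500 at 20% = $34,900.00
Next $215,000 at 14% = $30,100.00
Remaining $89,906 at 5% = $4,495.30
Fee: $19,210.00 + $16,800.00 + $34,900.00 + $30,100.00 + $4,495.30 = $105,505.30
$105,505.30 exceeds the $92,500 cap, so the fee is capped at $92,500.00.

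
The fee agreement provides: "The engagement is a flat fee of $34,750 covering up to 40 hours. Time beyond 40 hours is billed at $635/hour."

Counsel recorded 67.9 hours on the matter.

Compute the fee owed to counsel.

$52,466.50

Flat fee: $34,750.00
Excess hours: 67.9 − 40 = 27.9
Overrun: 27.9 × $635 = $17,716.50
Total: $34,750.00 + $17,716.50 = $52,466.50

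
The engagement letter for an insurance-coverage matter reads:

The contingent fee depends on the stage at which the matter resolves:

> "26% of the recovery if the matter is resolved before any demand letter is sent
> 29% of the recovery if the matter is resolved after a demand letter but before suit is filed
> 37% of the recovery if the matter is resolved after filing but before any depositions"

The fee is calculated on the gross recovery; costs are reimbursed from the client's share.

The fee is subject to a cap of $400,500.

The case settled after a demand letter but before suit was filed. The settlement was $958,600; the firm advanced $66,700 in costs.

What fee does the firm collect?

$277,994.00

Fee base is the gross recovery, $958,600; costs are reimbursed separately.
The matter settled after a demand letter but before suit was filed, so the 29% rate applies.
$958,600 × 29% = $277,994.00
$277,994.00 is under the $400,500 cap.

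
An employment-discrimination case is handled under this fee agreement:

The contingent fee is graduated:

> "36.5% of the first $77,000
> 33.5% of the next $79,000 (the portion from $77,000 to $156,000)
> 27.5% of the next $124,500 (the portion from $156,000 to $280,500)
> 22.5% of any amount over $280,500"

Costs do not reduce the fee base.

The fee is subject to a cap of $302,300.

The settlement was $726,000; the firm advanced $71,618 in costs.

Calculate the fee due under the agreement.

Fee base is the gross recovery, $726,000; costs are reimbursed separately.
First $77,000 at 36.5% = $28,105.00
Next $79,000 at 33.5% = $26,465.00
Next $124,500 at 27.5% = $34,237.50
Remaining $445,500 at 22.5% = $100,237.50
Fee: $28,105.00 + $26,465.00 + $34,237.50 + $100,237.50 = $189,045.00
$189,045.00 is under the $302,300 cap.

$189,045.00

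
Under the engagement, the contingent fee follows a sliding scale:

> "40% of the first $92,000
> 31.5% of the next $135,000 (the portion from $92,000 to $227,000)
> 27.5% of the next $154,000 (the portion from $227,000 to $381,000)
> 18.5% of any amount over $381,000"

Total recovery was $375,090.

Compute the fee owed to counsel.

$120,049.75

First $92,000 at 40% = $36,800.00
Next $135,000 at 31.5% = $42,525.00
Remaining $148,090 at 27.5% = $40,724.75
Fee: $36,800.00 + $42,525.00 + $40,724.75 = $120,049.75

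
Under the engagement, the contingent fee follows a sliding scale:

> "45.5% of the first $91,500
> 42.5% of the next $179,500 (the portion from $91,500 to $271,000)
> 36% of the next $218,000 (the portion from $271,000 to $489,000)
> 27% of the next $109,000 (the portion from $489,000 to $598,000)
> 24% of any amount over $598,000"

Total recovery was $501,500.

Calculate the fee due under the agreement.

First $91,500 at 45.5% = $41,632.50
Next $179,500 at 42.5% = $76,287.50
Next $218,000 at 36% = $78,480.00
Remaining $12,500 at 27% = $3,375.00
Fee: $41,632.50 + $76,287.50 + $78,480.00 + $3,375.00 = $199,775.00

$199,775.00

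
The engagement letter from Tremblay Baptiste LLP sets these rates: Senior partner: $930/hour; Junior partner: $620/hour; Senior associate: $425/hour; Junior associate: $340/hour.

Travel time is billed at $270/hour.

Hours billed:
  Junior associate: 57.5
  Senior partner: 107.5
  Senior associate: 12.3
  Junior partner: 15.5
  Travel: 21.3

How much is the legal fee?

$140,113.50

Senior partner: 107.5 × $930 = $99,975.00
Junior partner: 15.5 × $620 = $9,610.00
Senior associate: 12.3 × $425 = $5,227.50
Junior associate: 57.5 × $340 = $19,550.00
Subtotal: $99,975.00 + $9,610.00 + $5,227.50 + $19,550.00 = $134,362.50
Travel: 21.3 × $270 = $5,751.00
Total: $134,362.50 + $5,751.00 = $140,113.50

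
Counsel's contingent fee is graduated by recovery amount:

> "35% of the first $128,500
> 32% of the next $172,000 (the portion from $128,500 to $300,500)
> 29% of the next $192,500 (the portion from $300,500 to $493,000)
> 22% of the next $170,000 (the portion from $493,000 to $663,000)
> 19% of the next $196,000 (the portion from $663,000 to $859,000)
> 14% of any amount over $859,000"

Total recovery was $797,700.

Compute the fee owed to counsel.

First $128,500 at 35% = $44,975.00
Next $172,000 at 32% = $55,040.00
Next $192,500 at 29% = $55,825.00
Next $170,000 at 22% = $37,400.00
Remaining $134,700 at 19% = $25,593.00
Fee: $44,975.00 + $55,040.00 + $55,825.00 + $37,400.00 + $25,593.00 = $218,833.00

$218,833.00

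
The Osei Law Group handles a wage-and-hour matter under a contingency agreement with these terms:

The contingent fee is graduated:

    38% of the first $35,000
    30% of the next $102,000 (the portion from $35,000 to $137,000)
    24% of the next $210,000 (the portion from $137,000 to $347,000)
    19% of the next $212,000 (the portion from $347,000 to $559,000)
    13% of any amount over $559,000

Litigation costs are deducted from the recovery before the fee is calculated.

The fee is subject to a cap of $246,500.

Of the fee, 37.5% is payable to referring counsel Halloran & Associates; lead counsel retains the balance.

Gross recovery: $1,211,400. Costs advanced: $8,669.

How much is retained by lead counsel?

Fee base (net of costs): $1,211,400 − $8,669 = $1,202,731
First $35,000 at 38% = $13,300.00
Next $102,000 at 30% = $30,600.00
Next $210,000 at 24% = $50,400.00
Next $212,000 at 19% = $40,280.00
Remaining $643,731 at 13% = $83,685.03
Fee: $13,300.00 + $30,600.00 + $50,400.00 + $40,280.00 + $83,685.03 = $218,265.03
$218,265.03 is under the $246,500 cap.
Referral share: 37.5% of $218,265.03 = $81,849.39; lead counsel retains $218,265.03 − $81,849.39 = $136,415.64.

$136,415.64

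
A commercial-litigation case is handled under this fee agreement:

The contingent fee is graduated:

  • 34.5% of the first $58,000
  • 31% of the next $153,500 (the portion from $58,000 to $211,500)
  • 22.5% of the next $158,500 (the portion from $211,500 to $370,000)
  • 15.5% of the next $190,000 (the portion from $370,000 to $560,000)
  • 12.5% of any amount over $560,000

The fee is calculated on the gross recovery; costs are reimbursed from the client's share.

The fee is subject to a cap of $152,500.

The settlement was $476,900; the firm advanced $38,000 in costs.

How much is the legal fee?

Fee base is the gross recovery, $476,900; costs are reimbursed separately.
First $58,000 at 34.5% = $20,010.00
Next $153,500 at 31% = $47,585.00
Next $158,500 at 22.5% = $35,662.50
Remaining $106,900 at 15.5% = $16,569.50
Fee: $20,010.00 + $47,585.00 + $35,662.50 + $16,569.50 = $119,827.00
$119,827.00 is under the $152,500 cap.

$119,827.00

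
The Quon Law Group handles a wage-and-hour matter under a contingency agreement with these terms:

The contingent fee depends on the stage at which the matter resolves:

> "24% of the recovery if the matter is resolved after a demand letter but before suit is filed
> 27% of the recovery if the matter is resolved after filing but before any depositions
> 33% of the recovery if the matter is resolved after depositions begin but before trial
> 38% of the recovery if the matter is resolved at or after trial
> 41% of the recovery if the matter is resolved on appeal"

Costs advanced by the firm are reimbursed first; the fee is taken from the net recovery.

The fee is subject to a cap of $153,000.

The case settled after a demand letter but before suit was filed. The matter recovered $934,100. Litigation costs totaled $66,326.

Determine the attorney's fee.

Fee base (net of costs): $934,100 − $66,326 = $867,774
The matter settled after a demand letter but before suit was filed, so the 24% rate applies.
$867,774 × 24% = $208,265.76
$208,265.76 exceeds the $153,000 cap, so the fee is capped at $153,000.00.

$153,000.00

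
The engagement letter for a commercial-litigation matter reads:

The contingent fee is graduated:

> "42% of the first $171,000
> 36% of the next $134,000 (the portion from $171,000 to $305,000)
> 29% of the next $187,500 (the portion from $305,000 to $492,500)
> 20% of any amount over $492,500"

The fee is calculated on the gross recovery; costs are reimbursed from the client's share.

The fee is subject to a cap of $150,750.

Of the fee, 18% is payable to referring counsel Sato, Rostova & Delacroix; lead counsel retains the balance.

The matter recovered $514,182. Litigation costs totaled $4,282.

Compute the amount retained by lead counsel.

$123,615.00

Fee base is the gross recovery, $514,182; costs are reimbursed separately.
First $171,000 at 42% = $71,820.00
Next $134,000 at 36% = $48,240.00
Next $187,500 at 29% = $54,375.00
Remaining $21,682 at 20% = $4,336.40
Fee: $71,820.00 + $48,240.00 + $54,375.00 + $4,336.40 = $178,771.40
$178,771.40 exceeds the $150,750 cap, so the fee is capped at $150,750.00.
Referral share: 18% of $150,750.00 = $27,135.00; lead counsel retains $150,750.00 − $27,135.00 = $123,615.00.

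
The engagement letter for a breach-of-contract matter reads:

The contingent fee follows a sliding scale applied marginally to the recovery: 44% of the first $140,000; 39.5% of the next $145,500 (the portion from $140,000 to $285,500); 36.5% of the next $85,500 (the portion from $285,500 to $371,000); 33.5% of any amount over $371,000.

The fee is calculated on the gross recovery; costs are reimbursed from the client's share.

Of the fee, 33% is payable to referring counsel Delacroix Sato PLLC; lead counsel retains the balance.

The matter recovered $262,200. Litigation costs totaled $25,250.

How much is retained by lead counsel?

Fee base is the gross recovery, $262,200; costs are reimbursed separately.
First $140,000 at 44% = $61,600.00
Remaining $122,200 at 39.5% = $48,269.00
Fee: $61,600.00 + $48,269.00 = $109,869.00
Referral share: 33% of $109,869.00 = $36,256.77; lead counsel retains $109,869.00 − $36,256.77 = $73,612.23.

$73,612.23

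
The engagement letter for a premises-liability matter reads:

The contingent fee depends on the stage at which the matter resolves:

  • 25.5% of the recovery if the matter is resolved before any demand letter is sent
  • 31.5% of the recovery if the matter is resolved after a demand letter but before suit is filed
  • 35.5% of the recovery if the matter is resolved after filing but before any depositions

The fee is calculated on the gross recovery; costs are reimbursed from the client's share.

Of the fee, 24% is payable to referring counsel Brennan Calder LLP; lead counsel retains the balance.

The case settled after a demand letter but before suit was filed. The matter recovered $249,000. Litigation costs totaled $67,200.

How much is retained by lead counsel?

Fee base is the gross recovery, $249,000; costs are reimbursed separately.
The matter settled after a demand letter but before suit was filed, so the 31.5% rate applies.
$249,000 × 31.5% = $78,435.00
Referral share: 24% of $78,435.00 = $18,824.40; lead counsel retains $78,435.00 − $18,824.40 = $59,610.60.

$59,610.60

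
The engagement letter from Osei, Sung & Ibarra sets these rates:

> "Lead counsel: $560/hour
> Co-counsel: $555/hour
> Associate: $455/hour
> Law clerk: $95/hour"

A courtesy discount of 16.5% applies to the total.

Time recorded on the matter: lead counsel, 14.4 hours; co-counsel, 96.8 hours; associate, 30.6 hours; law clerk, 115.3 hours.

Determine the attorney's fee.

Lead counsel: 14.4 × $560 = $8,064.00
Co-counsel: 96.8 × $555 = $53,724.00
Associate: 30.6 × $455 = $13,923.00
Law clerk: 115.3 × $95 = $10,953.50
Subtotal: $86,664.50
Less 16.5% discount: −$14,299.64
Total: $86,664.50 − $14,299.64 = $72,364.86

$72,364.86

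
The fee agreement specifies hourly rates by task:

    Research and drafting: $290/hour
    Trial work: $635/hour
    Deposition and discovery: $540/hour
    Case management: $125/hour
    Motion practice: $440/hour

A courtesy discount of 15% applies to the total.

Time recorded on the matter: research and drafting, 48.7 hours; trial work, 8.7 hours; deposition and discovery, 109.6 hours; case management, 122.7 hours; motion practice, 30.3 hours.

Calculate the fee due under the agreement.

Research and drafting: 48.7 × $290 = $14,123.00
Trial work: 8.7 × $635 = $5,524.50
Deposition and discovery: 109.6 × $540 = $59,184.00
Case management: 122.7 × $125 = $15,337.50
Motion practice: 30.3 × $440 = $13,332.00
Subtotal: $107,501.00
Less 15% discount: −$16,125.15
Total: $107,501.00 − $16,125.15 = $91,375.85

$91,375.85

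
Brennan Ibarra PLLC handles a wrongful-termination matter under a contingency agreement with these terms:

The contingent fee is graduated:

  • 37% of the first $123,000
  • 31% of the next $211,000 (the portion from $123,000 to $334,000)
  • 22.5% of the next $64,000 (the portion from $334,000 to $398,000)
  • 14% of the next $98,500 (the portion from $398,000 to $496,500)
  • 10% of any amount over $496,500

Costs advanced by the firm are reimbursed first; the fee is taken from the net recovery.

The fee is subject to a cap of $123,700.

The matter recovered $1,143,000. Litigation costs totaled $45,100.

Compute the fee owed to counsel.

Fee base (net of costs): $1,143,000 − $45,100 = $1,097,900
First $123,000 at 37% = $45,510.00
Next $211,000 at 31% = $65,410.00
Next $64,000 at 22.5% = $14,400.00
Next $98,500 at 14% = $13,790.00
Remaining $601,400 at 10% = $60,140.00
Fee: $45,510.00 + $65,410.00 + $14,400.00 + $13,790.00 + $60,140.00 = $199,250.00
$199,250.00 exceeds the $123,700 cap, so the fee is capped at $123,700.00.

$123,700.00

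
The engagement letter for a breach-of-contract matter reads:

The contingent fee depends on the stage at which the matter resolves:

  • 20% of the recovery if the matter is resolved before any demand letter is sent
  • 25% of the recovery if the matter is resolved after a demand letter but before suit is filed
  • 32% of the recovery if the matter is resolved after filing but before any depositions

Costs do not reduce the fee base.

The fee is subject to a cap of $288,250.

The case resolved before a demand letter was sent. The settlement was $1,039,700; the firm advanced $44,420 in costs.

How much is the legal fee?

$207,940.00

Fee base is the gross recovery, $1,039,700; costs are reimbursed separately.
The matter resolved before a demand letter was sent, so the 20% rate applies.
$1,039,700 × 20% = $207,940.00
$207,940.00 is under the $288,250 cap.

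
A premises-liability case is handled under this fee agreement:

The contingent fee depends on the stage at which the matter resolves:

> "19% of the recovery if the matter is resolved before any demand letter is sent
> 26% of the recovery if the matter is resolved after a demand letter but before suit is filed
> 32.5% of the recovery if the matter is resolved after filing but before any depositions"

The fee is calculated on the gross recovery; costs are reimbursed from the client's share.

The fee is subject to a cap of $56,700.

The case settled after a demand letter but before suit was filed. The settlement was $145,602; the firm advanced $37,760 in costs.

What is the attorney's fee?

Fee base is the gross recovery, $145,602; costs are reimbursed separately.
The matter settled after a demand letter but before suit was filed, so the 26% rate applies.
$145,602 × 26% = $37,856.52
$37,856.52 is under the $56,700 cap.

$37,856.52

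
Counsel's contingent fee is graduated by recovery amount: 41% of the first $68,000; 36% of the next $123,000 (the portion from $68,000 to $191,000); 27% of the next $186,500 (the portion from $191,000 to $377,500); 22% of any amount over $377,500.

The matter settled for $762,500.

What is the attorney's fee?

First $68,000 at 41% = $27,880.00
Next $123,000 at 36% = $44,280.00
Next $186,500 at 27% = $50,355.00
Remaining $385,000 at 22% = $84,700.00
Fee: $27,880.00 + $44,280.00 + $50,355.00 + $84,700.00 = $207,215.00

$207,215.00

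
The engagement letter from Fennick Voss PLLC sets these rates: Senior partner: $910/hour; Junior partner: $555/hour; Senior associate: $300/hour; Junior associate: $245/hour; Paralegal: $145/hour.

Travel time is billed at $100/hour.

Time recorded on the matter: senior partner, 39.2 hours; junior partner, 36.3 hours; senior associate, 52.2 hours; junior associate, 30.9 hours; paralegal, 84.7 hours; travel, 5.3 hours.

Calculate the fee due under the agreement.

$91,860.50

Senior partner: 39.2 × $910 = $35,672.00
Junior partner: 36.3 × $555 = $20,146.50
Senior associate: 52.2 × $300 = $15,660.00
Junior associate: 30.9 × $245 = $7,570.50
Paralegal: 84.7 × $145 = $12,281.50
Subtotal: $35,672.00 + $20,146.50 + $15,660.00 + $7,570.50 + $12,281.50 = $91,330.50
Travel: 5.3 × $100 = $530.00
Total: $91,330.50 + $530.00 = $91,860.50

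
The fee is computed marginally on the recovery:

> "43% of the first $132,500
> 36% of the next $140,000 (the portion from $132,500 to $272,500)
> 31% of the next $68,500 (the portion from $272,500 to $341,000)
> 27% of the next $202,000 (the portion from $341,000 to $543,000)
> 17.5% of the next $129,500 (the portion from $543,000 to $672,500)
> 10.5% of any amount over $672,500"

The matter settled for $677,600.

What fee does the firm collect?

First $132,500 at 43% = $56,975.00
Next $140,000 at 36% = $50,400.00
Next $68,500 at 31% = $21,235.00
Next $202,000 at 27% = $54,540.00
Next $129,500 at 17.5% = $22,662.50
Remaining $5,100 at 10.5% = $535.50
Fee: $56,975.00 + $50,400.00 + $21,235.00 + $54,540.00 + $22,662.50 + $535.50 = $206,348.00

$206,348.00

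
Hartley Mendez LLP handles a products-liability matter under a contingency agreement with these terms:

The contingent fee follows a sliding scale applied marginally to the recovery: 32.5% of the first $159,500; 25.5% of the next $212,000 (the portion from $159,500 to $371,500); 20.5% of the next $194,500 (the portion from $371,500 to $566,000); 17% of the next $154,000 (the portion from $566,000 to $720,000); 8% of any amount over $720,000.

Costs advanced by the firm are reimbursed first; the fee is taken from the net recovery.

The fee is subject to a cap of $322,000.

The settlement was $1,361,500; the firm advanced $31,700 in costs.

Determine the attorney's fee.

Fee base (net of costs): $1,361,500 − $31,700 = $1,329,800
First $159,500 at 32.5% = $51,837.50
Next $212,000 at 25.5% = $54,060.00
Next $194,500 at 20.5% = $39,872.50
Next $154,000 at 17% = $26,180.00
Remaining $609,800 at 8% = $48,784.00
Fee: $51,837.50 + $54,060.00 + $39,872.50 + $26,180.00 + $48,784.00 = $220,734.00
$220,734.00 is under the $322,000 cap.

$220,734.00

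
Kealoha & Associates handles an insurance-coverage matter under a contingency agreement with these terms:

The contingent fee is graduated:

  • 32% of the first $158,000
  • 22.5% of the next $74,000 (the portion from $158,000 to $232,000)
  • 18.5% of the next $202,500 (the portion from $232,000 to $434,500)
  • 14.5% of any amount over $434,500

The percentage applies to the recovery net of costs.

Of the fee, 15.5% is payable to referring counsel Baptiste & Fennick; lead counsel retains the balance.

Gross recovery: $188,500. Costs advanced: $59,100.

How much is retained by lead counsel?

Fee base (net of costs): $188,500 − $59,100 = $129,400
First $129,400 at 32% = $41,408.00
Referral share: 15.5% of $41,408.00 = $6,418.24; lead counsel retains $41,408.00 − $6,418.24 = $34,989.76.

$34,989.76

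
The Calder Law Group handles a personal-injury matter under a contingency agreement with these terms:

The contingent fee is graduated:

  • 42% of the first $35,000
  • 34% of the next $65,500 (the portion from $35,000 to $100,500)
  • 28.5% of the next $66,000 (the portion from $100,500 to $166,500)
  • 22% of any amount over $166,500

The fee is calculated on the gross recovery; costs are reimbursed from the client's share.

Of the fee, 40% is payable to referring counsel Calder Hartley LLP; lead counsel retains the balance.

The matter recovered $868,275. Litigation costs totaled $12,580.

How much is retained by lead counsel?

Fee base is the gross recovery, $868,275; costs are reimbursed separately.
First $35,000 at 42% = $14,700.00
Next $65,500 at 34% = $22,270.00
Next $66,000 at 28.5% = $18,810.00
Remaining $701,775 at 22% = $154,390.50
Fee: $14,700.00 + $22,270.00 + $18,810.00 + $154,390.50 = $210,170.50
Referral share: 40% of $210,170.50 = $84,068.20; lead counsel retains $210,170.50 − $84,068.20 = $126,102.30.

$126,102.30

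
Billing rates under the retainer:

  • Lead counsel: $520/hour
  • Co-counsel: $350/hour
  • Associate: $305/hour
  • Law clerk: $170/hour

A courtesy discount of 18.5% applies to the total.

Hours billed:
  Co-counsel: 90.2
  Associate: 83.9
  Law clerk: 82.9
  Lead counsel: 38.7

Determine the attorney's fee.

Lead counsel: 38.7 × $520 = $20,124.00
Co-counsel: 90.2 × $350 = $31,570.00
Associate: 83.9 × $305 = $25,589.50
Law clerk: 82.9 × $170 = $14,093.00
Subtotal: $91,376.50
Less 18.5% discount: −$16,904.65
Total: $91,376.50 − $16,904.65 = $74,471.85

$74,471.85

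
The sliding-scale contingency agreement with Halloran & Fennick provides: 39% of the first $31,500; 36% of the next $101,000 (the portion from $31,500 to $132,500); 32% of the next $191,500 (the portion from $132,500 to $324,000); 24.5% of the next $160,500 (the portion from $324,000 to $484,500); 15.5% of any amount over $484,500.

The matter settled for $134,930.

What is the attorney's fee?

First $31,500 at 39% = $12,285.00
Next $101,000 at 36% = $36,360.00
Remaining $2,430 at 32% = $777.60
Fee: $12,285.00 + $36,360.00 + $777.60 = $49,422.60

$49,422.60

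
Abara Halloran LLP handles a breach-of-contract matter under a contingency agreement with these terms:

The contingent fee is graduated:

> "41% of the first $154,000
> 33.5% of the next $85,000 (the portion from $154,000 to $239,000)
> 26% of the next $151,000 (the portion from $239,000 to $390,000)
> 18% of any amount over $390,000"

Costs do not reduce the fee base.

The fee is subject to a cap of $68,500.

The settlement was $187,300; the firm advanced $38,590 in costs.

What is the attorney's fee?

Fee base is the gross recovery, $187,300; costs are reimbursed separately.
First $154,000 at 41% = $63,140.00
Remaining $33,300 at 33.5% = $11,155.50
Fee: $63,140.00 + $11,155.50 = $74,295.50
$74,295.50 exceeds the $68,500 cap, so the fee is capped at $68,500.00.

$68,500.00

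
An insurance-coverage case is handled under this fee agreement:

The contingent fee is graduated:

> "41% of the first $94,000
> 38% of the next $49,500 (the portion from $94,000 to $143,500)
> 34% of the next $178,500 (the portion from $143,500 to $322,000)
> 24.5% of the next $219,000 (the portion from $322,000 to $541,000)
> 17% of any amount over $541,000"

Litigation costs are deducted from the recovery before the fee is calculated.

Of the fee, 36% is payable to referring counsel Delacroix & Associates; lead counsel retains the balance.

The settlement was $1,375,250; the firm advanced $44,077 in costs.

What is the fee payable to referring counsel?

Fee base (net of costs): $1,375,250 − $44,077 = $1,331,173
First $94,000 at 41% = $38,540.00
Next $49,500 at 38% = $18,810.00
Next $178,500 at 34% = $60,690.00
Next $219,000 at 24.5% = $53,655.00
Remaining $790,173 at 17% = $134,329.41
Fee: $38,540.00 + $18,810.00 + $60,690.00 + $53,655.00 + $134,329.41 = $306,024.41
Referral share: 36% of $306,024.41 = $110,168.79; lead counsel retains $306,024.41 − $110,168.79 = $195,855.62.

$110,168.79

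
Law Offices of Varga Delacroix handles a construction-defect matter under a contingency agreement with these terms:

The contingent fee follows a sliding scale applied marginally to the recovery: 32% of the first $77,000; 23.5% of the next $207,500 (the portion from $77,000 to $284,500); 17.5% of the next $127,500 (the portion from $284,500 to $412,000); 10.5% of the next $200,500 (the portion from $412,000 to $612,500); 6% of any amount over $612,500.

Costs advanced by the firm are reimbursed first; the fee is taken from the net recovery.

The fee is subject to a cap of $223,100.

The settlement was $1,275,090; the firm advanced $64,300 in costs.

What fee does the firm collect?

Fee base (net of costs): $1,275,090 − $64,300 = $1,210,790
First $77,000 at 32% = $24,640.00
Next $207,500 at 23.5% = $48,762.50
Next $127,500 at 17.5% = $22,312.50
Next $200,500 at 10.5% = $21,052.50
Remaining $598,290 at 6% = $35,897.40
Fee: $24,640.00 + $48,762.50 + $22,312.50 + $21,052.50 + $35,897.40 = $152,664.90
$152,664.90 is under the $223,100 cap.

$152,664.90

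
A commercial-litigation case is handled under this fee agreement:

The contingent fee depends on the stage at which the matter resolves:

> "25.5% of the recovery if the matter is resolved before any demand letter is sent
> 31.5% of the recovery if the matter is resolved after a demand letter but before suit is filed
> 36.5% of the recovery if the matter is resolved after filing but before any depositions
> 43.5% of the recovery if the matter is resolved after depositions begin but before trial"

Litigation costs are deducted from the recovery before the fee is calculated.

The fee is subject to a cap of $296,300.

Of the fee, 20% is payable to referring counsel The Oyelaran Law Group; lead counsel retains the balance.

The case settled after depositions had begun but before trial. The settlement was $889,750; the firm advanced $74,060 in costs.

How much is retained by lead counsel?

Fee base (net of costs): $889,750 − $74,060 = $815,690
The matter settled after depositions had begun but before trial, so the 43.5% rate applies.
$815,690 × 43.5% = $354,825.15
$354,825.15 exceeds the $296,300 cap, so the fee is capped at $296,300.00.
Referral share: 20% of $296,300.00 = $59,260.00; lead counsel retains $296,300.00 − $59,260.00 = $237,040.00.

$237,040.00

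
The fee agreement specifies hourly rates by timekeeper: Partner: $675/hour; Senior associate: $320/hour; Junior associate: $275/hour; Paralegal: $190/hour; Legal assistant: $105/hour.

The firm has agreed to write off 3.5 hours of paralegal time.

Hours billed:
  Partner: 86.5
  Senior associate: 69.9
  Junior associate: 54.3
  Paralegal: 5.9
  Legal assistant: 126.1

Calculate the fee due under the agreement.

$109,384.50

Partner: 86.5 × $675 = $58,387.50
Senior associate: 69.9 × $320 = $22,368.00
Junior associate: 54.3 × $275 = $14,932.50
Paralegal: 5.9 × $190 = $1,121.00
Legal assistant: 126.1 × $105 = $13,240.50
Subtotal: $110,049.50
Write-off: 3.5 × $190 = $665.00
Total: $110,049.50 − $665.00 = $109,384.50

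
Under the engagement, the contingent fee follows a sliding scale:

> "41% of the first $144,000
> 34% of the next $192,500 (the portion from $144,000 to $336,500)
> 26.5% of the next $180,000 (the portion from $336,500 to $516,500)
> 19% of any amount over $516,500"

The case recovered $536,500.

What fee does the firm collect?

First $144,000 at 41% = $59,040.00
Next $192,500 at 34% = $65,450.00
Next $180,000 at 26.5% = $47,700.00
Remaining $20,000 at 19% = $3,800.00
Fee: $59,040.00 + $65,450.00 + $47,700.00 + $3,800.00 = $175,990.00

$175,990.00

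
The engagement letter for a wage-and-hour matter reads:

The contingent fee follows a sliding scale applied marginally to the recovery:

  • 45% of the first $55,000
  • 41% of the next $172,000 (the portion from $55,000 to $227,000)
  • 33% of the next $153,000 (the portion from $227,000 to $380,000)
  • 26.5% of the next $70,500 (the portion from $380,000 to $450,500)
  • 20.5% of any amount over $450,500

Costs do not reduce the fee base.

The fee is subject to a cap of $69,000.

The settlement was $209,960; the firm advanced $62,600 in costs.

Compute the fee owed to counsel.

Fee base is the gross recovery, $209,960; costs are reimbursed separately.
First $55,000 at 45% = $24,750.00
Remaining $154,960 at 41% = $63,533.60
Fee: $24,750.00 + $63,533.60 = $88,283.60
$88,283.60 exceeds the $69,000 cap, so the fee is capped at $69,000.00.

$69,000.00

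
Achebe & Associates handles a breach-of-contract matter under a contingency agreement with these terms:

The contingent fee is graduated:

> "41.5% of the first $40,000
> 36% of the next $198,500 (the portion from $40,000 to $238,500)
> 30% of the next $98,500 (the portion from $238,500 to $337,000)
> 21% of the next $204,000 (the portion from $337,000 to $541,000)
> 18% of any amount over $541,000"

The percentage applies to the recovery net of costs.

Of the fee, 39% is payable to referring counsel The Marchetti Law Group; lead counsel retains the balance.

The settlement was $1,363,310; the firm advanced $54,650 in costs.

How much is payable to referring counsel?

$116,465.23

Fee base (net of costs): $1,363,310 − $54,650 = $1,308,660
First $40,000 at 41.5% = $16,600.00
Next $198,500 at 36% = $71,460.00
Next $98,500 at 30% = $29,550.00
Next $204,000 at 21% = $42,840.00
Remaining $767,660 at 18% = $138,178.80
Fee: $16,600.00 + $71,460.00 + $29,550.00 + $42,840.00 + $138,178.80 = $298,628.80
Referral share: 39% of $298,628.80 = $116,465.23; lead counsel retains $298,628.80 − $116,465.23 = $182,163.57.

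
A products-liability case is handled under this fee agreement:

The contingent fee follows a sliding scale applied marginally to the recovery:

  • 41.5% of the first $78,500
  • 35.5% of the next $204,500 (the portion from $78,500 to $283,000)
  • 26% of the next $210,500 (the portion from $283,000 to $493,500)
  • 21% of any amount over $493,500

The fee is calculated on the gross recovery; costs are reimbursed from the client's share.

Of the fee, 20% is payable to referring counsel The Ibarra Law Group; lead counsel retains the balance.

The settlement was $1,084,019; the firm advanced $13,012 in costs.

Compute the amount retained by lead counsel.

Fee base is the gross recovery, $1,084,019; costs are reimbursed separately.
First $78,500 at 41.5% = $32,577.50
Next $204,500 at 35.5% = $72,597.50
Next $210,500 at 26% = $54,730.00
Remaining $590,519 at 21% = $124,008.99
Fee: $32,577.50 + $72,597.50 + $54,730.00 + $124,008.99 = $283,913.99
Referral share: 20% of $283,913.99 = $56,782.80; lead counsel retains $283,913.99 − $56,782.80 = $227,131.19.

$227,131.19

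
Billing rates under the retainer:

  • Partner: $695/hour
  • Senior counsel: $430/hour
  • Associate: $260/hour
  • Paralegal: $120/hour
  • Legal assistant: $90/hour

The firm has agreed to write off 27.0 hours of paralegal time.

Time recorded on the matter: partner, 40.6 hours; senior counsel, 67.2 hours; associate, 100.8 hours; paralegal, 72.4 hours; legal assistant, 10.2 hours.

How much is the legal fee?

$89,687.00

Partner: 40.6 × $695 = $28,217.00
Senior counsel: 67.2 × $430 = $28,896.00
Associate: 100.8 × $260 = $26,208.00
Paralegal: 72.4 × $120 = $8,688.00
Legal assistant: 10.2 × $90 = $918.00
Subtotal: $92,927.00
Write-off: 27.0 × $120 = $3,240.00
Total: $92,927.00 − $3,240.00 = $89,687.00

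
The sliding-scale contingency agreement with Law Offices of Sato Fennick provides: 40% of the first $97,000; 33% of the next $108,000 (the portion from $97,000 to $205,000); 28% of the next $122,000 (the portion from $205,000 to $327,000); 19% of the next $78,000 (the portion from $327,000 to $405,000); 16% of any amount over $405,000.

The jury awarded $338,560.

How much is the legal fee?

First $97,000 at 40% = $38,800.00
Next $108,000 at 33% = $35,640.00
Next $122,000 at 28% = $34,160.00
Remaining $11,560 at 19% = $2,196.40
Fee: $38,800.00 + $35,640.00 + $34,160.00 + $2,196.40 = $110,796.40

$110,796.40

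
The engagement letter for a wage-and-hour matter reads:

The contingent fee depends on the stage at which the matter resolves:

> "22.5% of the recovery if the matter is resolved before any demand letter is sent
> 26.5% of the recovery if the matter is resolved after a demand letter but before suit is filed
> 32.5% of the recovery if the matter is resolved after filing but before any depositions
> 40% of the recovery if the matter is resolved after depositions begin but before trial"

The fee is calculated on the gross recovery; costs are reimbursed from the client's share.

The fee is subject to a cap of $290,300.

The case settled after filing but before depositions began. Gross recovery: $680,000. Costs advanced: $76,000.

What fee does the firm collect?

Fee base is the gross recovery, $680,000; costs are reimbursed separately.
The matter settled after filing but before depositions began, so the 32.5% rate applies.
$680,000 × 32.5% = $221,000.00
$221,000.00 is under the $290,300 cap.

$221,000.00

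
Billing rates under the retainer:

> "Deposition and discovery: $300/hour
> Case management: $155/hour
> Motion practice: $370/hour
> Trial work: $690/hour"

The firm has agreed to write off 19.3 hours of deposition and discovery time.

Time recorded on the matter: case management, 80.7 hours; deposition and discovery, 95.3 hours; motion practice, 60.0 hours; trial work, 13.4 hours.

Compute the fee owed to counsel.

Deposition and discovery: 95.3 × $300 = $28,590.00
Case management: 80.7 × $155 = $12,508.50
Motion practice: 60.0 × $370 = $22,200.00
Trial work: 13.4 × $690 = $9,246.00
Subtotal: $72,544.50
Write-off: 19.3 × $300 = $5,790.00
Total: $72,544.50 − $5,790.00 = $66,754.50

$66,754.50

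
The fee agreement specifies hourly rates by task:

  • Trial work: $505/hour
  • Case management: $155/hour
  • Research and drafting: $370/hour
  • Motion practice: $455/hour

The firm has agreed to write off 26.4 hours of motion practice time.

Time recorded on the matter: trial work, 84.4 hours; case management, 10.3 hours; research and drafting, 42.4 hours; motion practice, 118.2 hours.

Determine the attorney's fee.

Trial work: 84.4 × $505 = $42,622.00
Case management: 10.3 × $155 = $1,596.50
Research and drafting: 42.4 × $370 = $15,688.00
Motion practice: 118.2 × $455 = $53,781.00
Subtotal: $113,687.50
Write-off: 26.4 × $455 = $12,012.00
Total: $113,687.50 − $12,012.00 = $101,675.50

$101,675.50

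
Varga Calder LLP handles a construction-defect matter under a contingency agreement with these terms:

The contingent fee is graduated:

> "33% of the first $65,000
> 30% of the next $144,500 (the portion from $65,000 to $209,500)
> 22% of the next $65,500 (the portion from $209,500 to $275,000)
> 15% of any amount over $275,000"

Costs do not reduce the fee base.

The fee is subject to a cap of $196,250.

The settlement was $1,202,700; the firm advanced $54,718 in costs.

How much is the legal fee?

Fee base is the gross recovery, $1,202,700; costs are reimbursed separately.
First $65,000 at 33% = $21,450.00
Next $144,500 at 30% = $43,350.00
Next $65,500 at 22% = $14,410.00
Remaining $927,700 at 15% = $139,155.00
Fee: $21,450.00 + $43,350.00 + $14,410.00 + $139,155.00 = $218,365.00
$218,365.00 exceeds the $196,250 cap, so the fee is capped at $196,250.00.

$196,250.00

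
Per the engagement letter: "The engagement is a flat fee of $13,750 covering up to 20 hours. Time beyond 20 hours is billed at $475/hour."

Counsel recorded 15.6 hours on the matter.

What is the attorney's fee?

$13,750.00

15.6 hours is within the 20-hour scope; only the flat fee applies.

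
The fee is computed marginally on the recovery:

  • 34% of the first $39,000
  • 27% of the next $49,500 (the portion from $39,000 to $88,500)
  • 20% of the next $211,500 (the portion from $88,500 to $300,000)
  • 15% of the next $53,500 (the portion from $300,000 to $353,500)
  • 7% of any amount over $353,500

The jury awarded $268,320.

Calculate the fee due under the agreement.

$62,589.00

First $39,000 at 34% = $13,260.00
Next $49,500 at 27% = $13,365.00
Remaining $179,820 at 20% = $35,964.00
Fee: $13,260.00 + $13,365.00 + $35,964.00 = $62,589.00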